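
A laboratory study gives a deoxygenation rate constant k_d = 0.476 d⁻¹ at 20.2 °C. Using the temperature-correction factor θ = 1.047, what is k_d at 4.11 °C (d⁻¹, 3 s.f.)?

k_d(T₂) = k_d(T₁) · θ^(T₂−T₁) = 0.476 × 1.047^(4.11−20.2)
= 0.476 × 1.047^-16.1 = 0.476 × 0.4776 = 0.2273 d⁻¹.

k_d ≈ 0.227 d⁻¹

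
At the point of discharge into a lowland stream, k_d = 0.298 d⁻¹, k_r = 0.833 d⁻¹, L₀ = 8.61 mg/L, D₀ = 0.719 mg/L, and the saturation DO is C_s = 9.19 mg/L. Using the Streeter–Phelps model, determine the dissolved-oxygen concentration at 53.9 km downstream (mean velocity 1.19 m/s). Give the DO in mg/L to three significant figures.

DO ≈ 7.72 mg/L

Travel time t = x/v = 53.9 km / (1.19 m/s) = 53900 m / 1.19 m/s = 45290 s = 0.5242 d.
k_d L₀/(k_r−k_d) = 0.298×8.61/(0.833−0.298) = 2.566/0.5350 = 4.796 mg/L.
e^(−k_d t) = e^(−0.298×0.5242) = 0.8554; e^(−k_r t) = e^(−0.833×0.5242) = 0.6462.
D = 4.796 × (0.8554 − 0.6462) + 0.719 × 0.6462 = 1.003 + 0.4646 = 1.468 mg/L.
DO = C_s − D = 9.19 − 1.468 = 7.722 mg/L.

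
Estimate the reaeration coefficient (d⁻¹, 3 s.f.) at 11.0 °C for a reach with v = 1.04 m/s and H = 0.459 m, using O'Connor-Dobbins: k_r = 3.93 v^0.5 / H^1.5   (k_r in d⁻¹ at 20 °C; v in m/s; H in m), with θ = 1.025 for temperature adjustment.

k_r(20) = 3.93 × 1.04^0.5 / 0.459^1.5 = 3.93 × 1.020 / 0.3110 = 12.89 d⁻¹.
k_r(11.0) = 12.89 × 1.025^(11.0−20) = 12.89 × 0.8007 = 10.32 d⁻¹.

k_r ≈ 10.3 d⁻¹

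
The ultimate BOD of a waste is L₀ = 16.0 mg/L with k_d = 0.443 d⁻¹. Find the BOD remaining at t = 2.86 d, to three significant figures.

L ≈ 4.51 mg/L

L_t = L₀ e^(−k_d t) = 16.0 × e^(−0.443×2.86) = 16.0 × 0.2817 = 4.507 mg/L.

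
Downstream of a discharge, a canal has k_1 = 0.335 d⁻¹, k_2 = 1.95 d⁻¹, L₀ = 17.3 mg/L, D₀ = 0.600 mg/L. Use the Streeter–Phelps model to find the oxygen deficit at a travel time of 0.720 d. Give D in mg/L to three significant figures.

k_1 L₀/(k_2−k_1) = 0.335×17.3/(1.95−0.335) = 5.796/1.615 = 3.589 mg/L.
e^(−k_1 t) = e^(−0.335×0.7200) = 0.7857; e^(−k_2 t) = e^(−1.95×0.7200) = 0.2456.
D = 3.589 × (0.7857 − 0.2456) + 0.600 × 0.2456 = 1.938 + 0.1474 = 2.085 mg/L.

D ≈ 2.09 mg/L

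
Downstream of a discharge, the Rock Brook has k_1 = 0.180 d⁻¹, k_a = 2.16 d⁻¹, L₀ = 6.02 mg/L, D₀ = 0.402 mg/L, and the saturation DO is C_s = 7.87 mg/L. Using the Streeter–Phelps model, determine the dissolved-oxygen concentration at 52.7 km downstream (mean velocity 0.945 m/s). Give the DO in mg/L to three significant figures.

Travel time t = x/v = 52.7 km / (0.945 m/s) = 52700 m / 0.945 m/s = 55770 s = 0.6455 d.
k_1 L₀/(k_a−k_1) = 0.180×6.02/(2.16−0.180) = 1.084/1.980 = 0.5473 mg/L.
e^(−k_1 t) = e^(−0.180×0.6455) = 0.8903; e^(−k_a t) = e^(−2.16×0.6455) = 0.2480.
D = 0.5473 × (0.8903 − 0.2480) + 0.402 × 0.2480 = 0.3515 + 0.09971 = 0.4512 mg/L.
DO = C_s − D = 7.87 − 0.4512 = 7.419 mg/L.

DO ≈ 7.42 mg/L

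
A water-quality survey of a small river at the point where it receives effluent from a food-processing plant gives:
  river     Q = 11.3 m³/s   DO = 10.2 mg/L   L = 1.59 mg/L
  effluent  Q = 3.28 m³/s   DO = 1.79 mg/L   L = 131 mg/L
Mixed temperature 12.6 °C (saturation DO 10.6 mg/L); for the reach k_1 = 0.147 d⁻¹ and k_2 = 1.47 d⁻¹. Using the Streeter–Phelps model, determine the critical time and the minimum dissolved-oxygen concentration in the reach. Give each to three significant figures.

Mixed DO = (11.3×10.2 + 3.28×1.79)/(11.3+3.28) = 121.1/14.58 = 8.308 mg/L.
Mixed L₀ = (11.3×1.59 + 3.28×131)/(14.58) = 447.6/14.58 = 30.70 mg/L.
Initial deficit D₀ = C_s − DO₀ = 10.6 − 8.308 = 2.292 mg/L.
t_c = (1/1.323) ln[(1.47/0.147)(1 − 2.292×1.323/(0.147×30.70))] = 0.7559 × ln(3.282) = 0.8982 d.
D_c = (0.147/1.47) × 30.70 × e^(−0.147×0.8982) = 0.1000 × 30.70 × 0.8763 = 2.691 mg/L.
Minimum DO = 10.6 − 2.691 = 7.909 mg/L.

t_c ≈ 0.898 d; minimum DO ≈ 7.91 mg/L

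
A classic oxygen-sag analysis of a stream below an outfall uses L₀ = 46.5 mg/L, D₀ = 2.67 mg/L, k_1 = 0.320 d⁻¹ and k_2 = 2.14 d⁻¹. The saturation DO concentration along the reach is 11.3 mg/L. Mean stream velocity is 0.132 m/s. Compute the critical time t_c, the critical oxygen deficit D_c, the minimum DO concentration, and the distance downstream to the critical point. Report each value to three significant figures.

t_c ≈ 0.827 d; D_c ≈ 5.34 mg/L; min DO ≈ 5.96 mg/L; x_c ≈ 9.43 km

At the critical point dD/dt = 0, so k_1 L₀ e^(−k_1 t) = k_2 D. Substituting D(t) from the Streeter–Phelps equation and solving for t gives
t_c = ln[(k_2/k_1)(1 − D₀(k_2−k_1)/(k_1 L₀))] / (k_2−k_1).
Here k_2−k_1 = 1.820 d⁻¹ and 1 − D₀(k_2−k_1)/(k_1 L₀) = 1 − 2.67×1.820/(0.320×46.5) = 0.6734, so
t_c = ln(6.688 × 0.6734) / 1.820 = 1.505 / 1.820 = 0.8268 d.
D_c = (k_1/k_2) L₀ e^(−k_1 t_c) = (0.320/2.14) × 46.5 × e^(−0.320×0.8268) = 0.1495 × 46.5 × 0.7675 = 5.337 mg/L.
Minimum DO = C_s − D_c = 11.3 − 5.337 = 5.963 mg/L.
x_c = v t_c = 0.132 m/s × 0.8268 d × 86400 s/d = 9430 m ≈ 9.43 km.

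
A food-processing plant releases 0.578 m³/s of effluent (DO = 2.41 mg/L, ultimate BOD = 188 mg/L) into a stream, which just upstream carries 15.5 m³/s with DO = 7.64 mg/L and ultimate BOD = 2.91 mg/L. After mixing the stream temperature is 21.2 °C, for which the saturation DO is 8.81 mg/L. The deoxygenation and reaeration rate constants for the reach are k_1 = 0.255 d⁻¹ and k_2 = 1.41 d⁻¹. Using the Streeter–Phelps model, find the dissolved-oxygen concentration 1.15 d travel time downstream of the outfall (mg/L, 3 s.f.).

Mixed DO = (15.5×7.64 + 0.578×2.41)/(15.5+0.578) = 119.8/16.08 = 7.452 mg/L.
Mixed L₀ = (15.5×2.91 + 0.578×188)/(16.08) = 153.8/16.08 = 9.564 mg/L.
Initial deficit D₀ = C_s − DO₀ = 8.81 − 7.452 = 1.358 mg/L.
D(1.15) = [0.255×9.564/(1.41−0.255)](e^(−0.255×1.15) − e^(−1.41×1.15)) + 1.358 e^(−1.41×1.15)
= 2.112 × (0.7458 − 0.1976) + 1.358 × 0.1976 = 1.426 mg/L.
DO = 8.81 − 1.426 = 7.384 mg/L.

DO ≈ 7.38 mg/L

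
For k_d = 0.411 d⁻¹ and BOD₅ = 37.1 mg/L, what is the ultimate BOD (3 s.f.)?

L₀ ≈ 42.6 mg/L

BOD₅ = L₀(1 − e^(−5k_d)) ⇒ L₀ = BOD₅ / (1 − e^(−5×0.411))
= 37.1 / (1 − 0.1281) = 37.1 / 0.8719 = 42.55 mg/L.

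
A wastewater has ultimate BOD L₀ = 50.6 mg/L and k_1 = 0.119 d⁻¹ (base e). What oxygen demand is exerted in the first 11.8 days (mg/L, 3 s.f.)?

y_t = L₀(1 − e^(−k_1 t)) = 50.6 × (1 − e^(−0.119×11.8))
= 50.6 × (1 − 0.2456) = 50.6 × 0.7544 = 38.17 mg/L.

y ≈ 38.2 mg/L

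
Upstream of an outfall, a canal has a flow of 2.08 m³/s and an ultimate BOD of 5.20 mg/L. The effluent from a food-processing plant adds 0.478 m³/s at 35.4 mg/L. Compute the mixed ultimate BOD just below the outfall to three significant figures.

Flow-weighted mixing: C = (Q_r C_r + Q_w C_w)/(Q_r + Q_w)
= (2.08×5.20 + 0.478×35.4)/(2.08 + 0.478) = 27.74/2.558 = 10.84 mg/L.

10.8 mg/L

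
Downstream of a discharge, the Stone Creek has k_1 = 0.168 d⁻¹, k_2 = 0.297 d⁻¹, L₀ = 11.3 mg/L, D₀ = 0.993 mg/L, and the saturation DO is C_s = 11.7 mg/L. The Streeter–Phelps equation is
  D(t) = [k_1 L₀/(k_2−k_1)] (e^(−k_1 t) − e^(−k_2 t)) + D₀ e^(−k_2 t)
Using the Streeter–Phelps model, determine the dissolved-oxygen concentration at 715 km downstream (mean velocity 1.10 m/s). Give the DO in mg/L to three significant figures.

DO ≈ 9.01 mg/L

Travel time t = x/v = 715 km / (1.10 m/s) = 715000 m / 1.10 m/s = 650000 s = 7.523 d.
k_1 L₀/(k_2−k_1) = 0.168×11.3/(0.297−0.168) = 1.898/0.1290 = 14.72 mg/L.
e^(−k_1 t) = e^(−0.168×7.523) = 0.2826; e^(−k_2 t) = e^(−0.297×7.523) = 0.1071.
D = 14.72 × (0.2826 − 0.1071) + 0.993 × 0.1071 = 2.583 + 0.1063 = 2.689 mg/L.
DO = C_s − D = 11.7 − 2.689 = 9.011 mg/L.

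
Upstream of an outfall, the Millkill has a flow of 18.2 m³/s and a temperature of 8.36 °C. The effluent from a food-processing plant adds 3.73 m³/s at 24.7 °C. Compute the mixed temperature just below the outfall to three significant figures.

11.1 °C

Flow-weighted mixing: C = (Q_r C_r + Q_w C_w)/(Q_r + Q_w)
= (18.2×8.36 + 3.73×24.7)/(18.2 + 3.73) = 244.3/21.93 = 11.14 °C.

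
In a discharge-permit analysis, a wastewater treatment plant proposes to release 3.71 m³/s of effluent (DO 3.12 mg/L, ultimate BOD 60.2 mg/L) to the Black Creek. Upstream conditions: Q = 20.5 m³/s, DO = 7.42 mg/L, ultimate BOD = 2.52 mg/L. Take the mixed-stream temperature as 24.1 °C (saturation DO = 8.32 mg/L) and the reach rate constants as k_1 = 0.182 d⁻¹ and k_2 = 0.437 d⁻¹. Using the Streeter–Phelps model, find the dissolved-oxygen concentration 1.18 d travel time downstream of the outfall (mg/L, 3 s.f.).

DO ≈ 5.69 mg/L

Mixed DO = (20.5×7.42 + 3.71×3.12)/(20.5+3.71) = 163.7/24.21 = 6.761 mg/L.
Mixed L₀ = (20.5×2.52 + 3.71×60.2)/(24.21) = 275.0/24.21 = 11.36 mg/L.
Initial deficit D₀ = C_s − DO₀ = 8.32 − 6.761 = 1.559 mg/L.
D(1.18) = [0.182×11.36/(0.437−0.182)](e^(−0.182×1.18) − e^(−0.437×1.18)) + 1.559 e^(−0.437×1.18)
= 8.107 × (0.8067 − 0.5971) + 1.559 × 0.5971 = 2.630 mg/L.
DO = 8.32 − 2.630 = 5.690 mg/L.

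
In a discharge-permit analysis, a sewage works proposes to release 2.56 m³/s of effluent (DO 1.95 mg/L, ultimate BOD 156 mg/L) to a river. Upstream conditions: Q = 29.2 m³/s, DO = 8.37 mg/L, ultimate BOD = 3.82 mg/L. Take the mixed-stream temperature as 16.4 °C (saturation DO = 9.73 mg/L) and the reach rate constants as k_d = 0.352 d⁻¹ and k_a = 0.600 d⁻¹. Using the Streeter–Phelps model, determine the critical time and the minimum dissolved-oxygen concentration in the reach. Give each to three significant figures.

Mixed DO = (29.2×8.37 + 2.56×1.95)/(29.2+2.56) = 249.4/31.76 = 7.853 mg/L.
Mixed L₀ = (29.2×3.82 + 2.56×156)/(31.76) = 510.9/31.76 = 16.09 mg/L.
Initial deficit D₀ = C_s − DO₀ = 9.73 − 7.853 = 1.877 mg/L.
t_c = (1/0.2480) ln[(0.600/0.352)(1 − 1.877×0.2480/(0.352×16.09))] = 4.032 × ln(1.564) = 1.804 d.
D_c = (0.352/0.600) × 16.09 × e^(−0.352×1.804) = 0.5867 × 16.09 × 0.5299 = 5.000 mg/L.
Minimum DO = 9.73 − 5.000 = 4.730 mg/L.

t_c ≈ 1.80 d; minimum DO ≈ 4.73 mg/L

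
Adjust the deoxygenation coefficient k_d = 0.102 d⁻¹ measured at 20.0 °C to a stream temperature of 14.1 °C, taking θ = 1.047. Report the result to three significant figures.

k_d(T₂) = k_d(T₁) · θ^(T₂−T₁) = 0.102 × 1.047^(14.1−20.0)
= 0.102 × 1.047^-5.90 = 0.102 × 0.7626 = 0.07779 d⁻¹.

k_d ≈ 0.0778 d⁻¹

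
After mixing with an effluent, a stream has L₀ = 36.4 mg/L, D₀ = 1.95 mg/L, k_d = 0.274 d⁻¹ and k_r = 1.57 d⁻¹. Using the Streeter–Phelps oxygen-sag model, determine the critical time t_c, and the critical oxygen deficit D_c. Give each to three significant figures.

At the critical point dD/dt = 0, so k_d L₀ e^(−k_d t) = k_r D. Substituting D(t) from the Streeter–Phelps equation and solving for t gives
t_c = ln[(k_r/k_d)(1 − D₀(k_r−k_d)/(k_d L₀))] / (k_r−k_d).
Here k_r−k_d = 1.296 d⁻¹ and 1 − D₀(k_r−k_d)/(k_d L₀) = 1 − 1.95×1.296/(0.274×36.4) = 0.7466, so
t_c = ln(5.730 × 0.7466) / 1.296 = 1.453 / 1.296 = 1.122 d.
L(t_c) = L₀ e^(−k_d t_c) = 36.4 × 0.7354 = 26.77 mg/L, and at the critical point k_r D_c = k_d L, so D_c = (0.274/1.57) × 26.77 = 4.672 mg/L.

t_c ≈ 1.12 d; D_c ≈ 4.67 mg/L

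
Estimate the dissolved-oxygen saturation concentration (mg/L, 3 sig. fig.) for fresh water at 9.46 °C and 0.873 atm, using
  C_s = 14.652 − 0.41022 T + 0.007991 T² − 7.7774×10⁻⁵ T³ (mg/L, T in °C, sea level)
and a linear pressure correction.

C_s ≈ 9.97 mg/L

At sea level: C_s = 14.652 − 0.41022×9.46 + 0.007991×9.46² − 7.7774×10⁻⁵×9.46³ = 11.42 mg/L.
Pressure correction: C_s' = 11.42 × 0.873 = 9.970 mg/L.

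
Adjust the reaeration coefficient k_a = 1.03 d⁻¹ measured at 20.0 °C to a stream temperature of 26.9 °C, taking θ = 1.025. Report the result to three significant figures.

k_a ≈ 1.22 d⁻¹

k_a(T₂) = k_a(T₁) · θ^(T₂−T₁) = 1.03 × 1.025^(26.9−20.0)
= 1.03 × 1.025^6.90 = 1.03 × 1.186 = 1.221 d⁻¹.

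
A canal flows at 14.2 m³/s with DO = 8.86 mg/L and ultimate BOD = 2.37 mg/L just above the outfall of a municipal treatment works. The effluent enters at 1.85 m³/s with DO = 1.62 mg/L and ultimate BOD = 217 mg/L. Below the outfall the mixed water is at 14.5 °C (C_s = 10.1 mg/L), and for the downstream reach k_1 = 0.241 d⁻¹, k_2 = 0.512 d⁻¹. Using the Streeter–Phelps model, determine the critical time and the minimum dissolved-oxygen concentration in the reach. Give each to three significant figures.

Mixed DO = (14.2×8.86 + 1.85×1.62)/(14.2+1.85) = 128.8/16.05 = 8.025 mg/L.
Mixed L₀ = (14.2×2.37 + 1.85×217)/(16.05) = 435.1/16.05 = 27.11 mg/L.
Initial deficit D₀ = C_s − DO₀ = 10.1 − 8.025 = 2.075 mg/L.
t_c = (1/0.2710) ln[(0.512/0.241)(1 − 2.075×0.2710/(0.241×27.11))] = 3.690 × ln(1.942) = 2.449 d.
D_c = (0.241/0.512) × 27.11 × e^(−0.241×2.449) = 0.4707 × 27.11 × 0.5543 = 7.073 mg/L.
Minimum DO = 10.1 − 7.073 = 3.027 mg/L.

t_c ≈ 2.45 d; minimum DO ≈ 3.03 mg/L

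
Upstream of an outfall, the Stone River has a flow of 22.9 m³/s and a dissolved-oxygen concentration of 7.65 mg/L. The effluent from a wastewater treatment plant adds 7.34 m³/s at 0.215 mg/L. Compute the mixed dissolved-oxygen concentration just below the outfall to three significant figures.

5.85 mg/L

Flow-weighted mixing: C = (Q_r C_r + Q_w C_w)/(Q_r + Q_w)
= (22.9×7.65 + 7.34×0.215)/(22.9 + 7.34) = 176.8/30.24 = 5.845 mg/L.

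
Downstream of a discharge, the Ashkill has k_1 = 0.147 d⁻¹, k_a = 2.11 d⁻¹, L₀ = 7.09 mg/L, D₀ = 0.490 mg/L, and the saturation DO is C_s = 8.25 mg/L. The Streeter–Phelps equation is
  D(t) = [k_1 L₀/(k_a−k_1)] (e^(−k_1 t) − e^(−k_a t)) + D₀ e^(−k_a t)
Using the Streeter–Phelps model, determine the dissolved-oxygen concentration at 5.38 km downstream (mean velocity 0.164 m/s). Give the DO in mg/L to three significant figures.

DO ≈ 7.77 mg/L

Travel time t = x/v = 5.38 km / (0.164 m/s) = 5380 m / 0.164 m/s = 32800 s = 0.3797 d.
k_1 L₀/(k_a−k_1) = 0.147×7.09/(2.11−0.147) = 1.042/1.963 = 0.5309 mg/L.
e^(−k_1 t) = e^(−0.147×0.3797) = 0.9457; e^(−k_a t) = e^(−2.11×0.3797) = 0.4488.
D = 0.5309 × (0.9457 − 0.4488) + 0.490 × 0.4488 = 0.2638 + 0.2199 = 0.4837 mg/L.
DO = C_s − D = 8.25 − 0.4837 = 7.766 mg/L.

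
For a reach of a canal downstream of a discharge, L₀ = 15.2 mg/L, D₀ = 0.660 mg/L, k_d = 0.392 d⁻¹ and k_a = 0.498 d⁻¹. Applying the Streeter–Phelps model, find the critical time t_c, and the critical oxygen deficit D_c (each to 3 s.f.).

t_c ≈ 2.15 d; D_c ≈ 5.16 mg/L

With k_a/k_d = 1.270 and 1 − D₀(k_a−k_d)/(k_d L₀) = 0.9883,
t_c = ln(1.270 × 0.9883) / (0.498 − 0.392) = ln(1.255) / 0.1060 = 0.2275/0.1060 = 2.146 d.
D_c = (k_d/k_a) L₀ e^(−k_d t_c) = (0.392/0.498) × 15.2 × e^(−0.392×2.146) = 0.7871 × 15.2 × 0.4311 = 5.158 mg/L.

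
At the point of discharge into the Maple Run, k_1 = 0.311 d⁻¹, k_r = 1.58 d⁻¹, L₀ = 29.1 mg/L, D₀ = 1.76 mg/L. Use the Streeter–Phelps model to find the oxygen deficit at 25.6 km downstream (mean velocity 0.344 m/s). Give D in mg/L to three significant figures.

D ≈ 4.08 mg/L

Travel time t = x/v = 25.6 km / (0.344 m/s) = 25600 m / 0.344 m/s = 74420 s = 0.8613 d.
k_1 L₀/(k_r−k_1) = 0.311×29.1/(1.58−0.311) = 9.050/1.269 = 7.132 mg/L.
e^(−k_1 t) = e^(−0.311×0.8613) = 0.7650; e^(−k_r t) = e^(−1.58×0.8613) = 0.2564.
D = 7.132 × (0.7650 − 0.2564) + 1.76 × 0.2564 = 3.627 + 0.4513 = 4.078 mg/L.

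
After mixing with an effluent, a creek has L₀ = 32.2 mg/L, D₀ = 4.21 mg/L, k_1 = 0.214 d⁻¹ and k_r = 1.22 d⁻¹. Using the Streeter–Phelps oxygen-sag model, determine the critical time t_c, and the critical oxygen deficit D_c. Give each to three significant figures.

t_c = [1/(k_r−k_1)] ln[(k_r/k_1)(1 − D₀(k_r−k_1)/(k_1 L₀))]
= [1/(1.22−0.214)] ln[(1.22/0.214)(1 − 4.21×1.006/(0.214×32.2))]
= (1/1.006) ln[5.701 × 0.3854] = 0.9940 × ln(2.197) = 0.9940 × 0.7871 = 0.7824 d.
D_c = (k_1/k_r) L₀ e^(−k_1 t_c) = (0.214/1.22) × 32.2 × e^(−0.214×0.7824) = 0.1754 × 32.2 × 0.8458 = 4.777 mg/L.

t_c ≈ 0.782 d; D_c ≈ 4.78 mg/L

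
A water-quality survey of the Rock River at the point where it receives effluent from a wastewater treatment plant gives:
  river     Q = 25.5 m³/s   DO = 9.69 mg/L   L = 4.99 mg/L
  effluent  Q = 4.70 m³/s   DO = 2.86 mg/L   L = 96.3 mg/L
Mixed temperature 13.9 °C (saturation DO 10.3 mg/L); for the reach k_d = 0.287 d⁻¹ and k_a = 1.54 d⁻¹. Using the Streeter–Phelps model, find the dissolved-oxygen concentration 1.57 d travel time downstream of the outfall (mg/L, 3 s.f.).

Mixed DO = (25.5×9.69 + 4.70×2.86)/(25.5+4.70) = 260.5/30.20 = 8.627 mg/L.
Mixed L₀ = (25.5×4.99 + 4.70×96.3)/(30.20) = 579.9/30.20 = 19.20 mg/L.
Initial deficit D₀ = C_s − DO₀ = 10.3 − 8.627 = 1.673 mg/L.
D(1.57) = [0.287×19.20/(1.54−0.287)](e^(−0.287×1.57) − e^(−1.54×1.57)) + 1.673 e^(−1.54×1.57)
= 4.398 × (0.6373 − 0.08912) + 1.673 × 0.08912 = 2.560 mg/L.
DO = 10.3 − 2.560 = 7.740 mg/L.

DO ≈ 7.74 mg/L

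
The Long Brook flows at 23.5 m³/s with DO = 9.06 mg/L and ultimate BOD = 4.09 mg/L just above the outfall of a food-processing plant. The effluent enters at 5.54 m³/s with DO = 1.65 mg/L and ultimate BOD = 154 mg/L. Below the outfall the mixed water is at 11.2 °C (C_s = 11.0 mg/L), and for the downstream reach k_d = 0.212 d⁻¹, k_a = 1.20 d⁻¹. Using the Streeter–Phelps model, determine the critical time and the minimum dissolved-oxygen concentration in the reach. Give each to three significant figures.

t_c ≈ 1.10 d; minimum DO ≈ 6.42 mg/L

Mixed DO = (23.5×9.06 + 5.54×1.65)/(23.5+5.54) = 222.1/29.04 = 7.646 mg/L.
Mixed L₀ = (23.5×4.09 + 5.54×154)/(29.04) = 949.3/29.04 = 32.69 mg/L.
Initial deficit D₀ = C_s − DO₀ = 11.0 − 7.646 = 3.354 mg/L.
t_c = (1/0.9880) ln[(1.20/0.212)(1 − 3.354×0.9880/(0.212×32.69))] = 1.012 × ln(2.954) = 1.096 d.
D_c = (0.212/1.20) × 32.69 × e^(−0.212×1.096) = 0.1767 × 32.69 × 0.7926 = 4.577 mg/L.
Minimum DO = 11.0 − 4.577 = 6.423 mg/L.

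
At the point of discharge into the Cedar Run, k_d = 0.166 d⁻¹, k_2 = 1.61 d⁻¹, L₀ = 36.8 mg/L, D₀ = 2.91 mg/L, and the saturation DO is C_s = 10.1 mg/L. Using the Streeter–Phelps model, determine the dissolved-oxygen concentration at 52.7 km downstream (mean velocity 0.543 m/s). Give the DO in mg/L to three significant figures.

DO ≈ 6.81 mg/L

Travel time t = x/v = 52.7 km / (0.543 m/s) = 52700 m / 0.543 m/s = 97050 s = 1.123 d.
k_d L₀/(k_2−k_d) = 0.166×36.8/(1.61−0.166) = 6.109/1.444 = 4.230 mg/L.
e^(−k_d t) = e^(−0.166×1.123) = 0.8299; e^(−k_2 t) = e^(−1.61×1.123) = 0.1639.
D = 4.230 × (0.8299 − 0.1639) + 2.91 × 0.1639 = 2.817 + 0.4769 = 3.294 mg/L.
DO = C_s − D = 10.1 − 3.294 = 6.806 mg/L.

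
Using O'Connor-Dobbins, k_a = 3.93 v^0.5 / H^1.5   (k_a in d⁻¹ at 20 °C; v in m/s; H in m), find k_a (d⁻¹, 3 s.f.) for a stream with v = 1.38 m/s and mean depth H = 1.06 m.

k_a = 3.93 × 1.38^0.5 / 1.06^1.5 = 3.93 × 1.175 / 1.091 = 4.230 d⁻¹.

k_a ≈ 4.23 d⁻¹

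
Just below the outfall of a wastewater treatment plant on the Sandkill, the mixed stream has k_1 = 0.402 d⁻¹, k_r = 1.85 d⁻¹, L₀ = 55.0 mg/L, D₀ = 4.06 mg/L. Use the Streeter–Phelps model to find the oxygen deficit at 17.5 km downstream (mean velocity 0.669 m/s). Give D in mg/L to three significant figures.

D ≈ 7.12 mg/L

Travel time t = x/v = 17.5 km / (0.669 m/s) = 17500 m / 0.669 m/s = 26160 s = 0.3028 d.
k_1 L₀/(k_r−k_1) = 0.402×55.0/(1.85−0.402) = 22.11/1.448 = 15.27 mg/L.
e^(−k_1 t) = e^(−0.402×0.3028) = 0.8854; e^(−k_r t) = e^(−1.85×0.3028) = 0.5711.
D = 15.27 × (0.8854 − 0.5711) + 4.06 × 0.5711 = 4.798 + 2.319 = 7.117 mg/L.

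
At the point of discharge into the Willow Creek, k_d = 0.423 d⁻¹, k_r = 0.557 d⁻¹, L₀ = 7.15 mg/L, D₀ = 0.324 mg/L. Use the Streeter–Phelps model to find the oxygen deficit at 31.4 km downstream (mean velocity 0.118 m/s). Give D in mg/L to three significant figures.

Travel time t = x/v = 31.4 km / (0.118 m/s) = 31400 m / 0.118 m/s = 266100 s = 3.080 d.
k_d L₀/(k_r−k_d) = 0.423×7.15/(0.557−0.423) = 3.024/0.1340 = 22.57 mg/L.
e^(−k_d t) = e^(−0.423×3.080) = 0.2718; e^(−k_r t) = e^(−0.557×3.080) = 0.1799.
D = 22.57 × (0.2718 − 0.1799) + 0.324 × 0.1799 = 2.074 + 0.05828 = 2.132 mg/L.

D ≈ 2.13 mg/L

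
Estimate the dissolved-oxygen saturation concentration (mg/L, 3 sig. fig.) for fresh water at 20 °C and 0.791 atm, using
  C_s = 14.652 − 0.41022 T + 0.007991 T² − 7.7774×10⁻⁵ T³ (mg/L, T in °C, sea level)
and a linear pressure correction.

At sea level: C_s = 14.652 − 0.41022×20 + 0.007991×20² − 7.7774×10⁻⁵×20³ = 9.022 mg/L.
Pressure correction: C_s' = 9.022 × 0.791 = 7.136 mg/L.

C_s ≈ 7.14 mg/L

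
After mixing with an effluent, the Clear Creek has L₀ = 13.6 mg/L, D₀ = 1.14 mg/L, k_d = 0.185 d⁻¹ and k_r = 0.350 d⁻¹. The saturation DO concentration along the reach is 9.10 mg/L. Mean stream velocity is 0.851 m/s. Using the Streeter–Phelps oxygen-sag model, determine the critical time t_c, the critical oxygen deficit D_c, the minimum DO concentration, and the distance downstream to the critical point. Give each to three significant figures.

t_c ≈ 3.39 d; D_c ≈ 3.84 mg/L; min DO ≈ 5.26 mg/L; x_c ≈ 249 km

t_c = [1/(k_r−k_d)] ln[(k_r/k_d)(1 − D₀(k_r−k_d)/(k_d L₀))]
= [1/(0.350−0.185)] ln[(0.350/0.185)(1 − 1.14×0.1650/(0.185×13.6))]
= (1/0.1650) ln[1.892 × 0.9252] = 6.061 × ln(1.750) = 6.061 × 0.5599 = 3.393 d.
D_c = (k_d/k_r) L₀ e^(−k_d t_c) = (0.185/0.350) × 13.6 × e^(−0.185×3.393) = 0.5286 × 13.6 × 0.5338 = 3.837 mg/L.
Minimum DO = C_s − D_c = 9.10 − 3.837 = 5.263 mg/L.
x_c = v t_c = 0.851 m/s × 3.393 d × 86400 s/d = 249500 m ≈ 249 km.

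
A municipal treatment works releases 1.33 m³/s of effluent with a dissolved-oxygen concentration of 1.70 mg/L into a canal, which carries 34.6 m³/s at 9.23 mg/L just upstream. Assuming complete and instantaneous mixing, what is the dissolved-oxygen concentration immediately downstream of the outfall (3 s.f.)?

Flow-weighted mixing: C = (Q_r C_r + Q_w C_w)/(Q_r + Q_w)
= (34.6×9.23 + 1.33×1.70)/(34.6 + 1.33) = 321.6/35.93 = 8.951 mg/L.

8.95 mg/L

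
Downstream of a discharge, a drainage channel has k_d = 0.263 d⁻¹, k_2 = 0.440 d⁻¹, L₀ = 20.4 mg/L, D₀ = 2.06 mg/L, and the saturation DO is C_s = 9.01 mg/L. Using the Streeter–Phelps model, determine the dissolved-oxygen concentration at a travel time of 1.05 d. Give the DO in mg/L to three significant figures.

DO ≈ 3.81 mg/L

k_d L₀/(k_2−k_d) = 0.263×20.4/(0.440−0.263) = 5.365/0.1770 = 30.31 mg/L.
e^(−k_d t) = e^(−0.263×1.050) = 0.7587; e^(−k_2 t) = e^(−0.440×1.050) = 0.6300.
D = 30.31 × (0.7587 − 0.6300) + 2.06 × 0.6300 = 3.900 + 1.298 = 5.198 mg/L.
DO = C_s − D = 9.01 − 5.198 = 3.812 mg/L.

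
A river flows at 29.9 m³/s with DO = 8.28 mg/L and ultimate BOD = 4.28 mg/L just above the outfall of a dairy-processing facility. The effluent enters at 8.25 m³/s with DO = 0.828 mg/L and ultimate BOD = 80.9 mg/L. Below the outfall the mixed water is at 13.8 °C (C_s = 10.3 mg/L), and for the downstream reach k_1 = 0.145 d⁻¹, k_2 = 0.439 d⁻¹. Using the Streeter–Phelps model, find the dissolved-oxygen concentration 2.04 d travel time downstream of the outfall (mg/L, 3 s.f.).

Mixed DO = (29.9×8.28 + 8.25×0.828)/(29.9+8.25) = 254.4/38.15 = 6.668 mg/L.
Mixed L₀ = (29.9×4.28 + 8.25×80.9)/(38.15) = 795.4/38.15 = 20.85 mg/L.
Initial deficit D₀ = C_s − DO₀ = 10.3 − 6.668 = 3.632 mg/L.
D(2.04) = [0.145×20.85/(0.439−0.145)](e^(−0.145×2.04) − e^(−0.439×2.04)) + 3.632 e^(−0.439×2.04)
= 10.28 × (0.7439 − 0.4084) + 3.632 × 0.4084 = 4.933 mg/L.
DO = 10.3 − 4.933 = 5.367 mg/L.

DO ≈ 5.37 mg/L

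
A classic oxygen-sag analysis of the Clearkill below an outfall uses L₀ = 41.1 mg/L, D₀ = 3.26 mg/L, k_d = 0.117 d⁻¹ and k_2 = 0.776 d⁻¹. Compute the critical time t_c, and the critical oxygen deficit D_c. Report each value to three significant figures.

At the critical point dD/dt = 0, so k_d L₀ e^(−k_d t) = k_2 D. Substituting D(t) from the Streeter–Phelps equation and solving for t gives
t_c = ln[(k_2/k_d)(1 − D₀(k_2−k_d)/(k_d L₀))] / (k_2−k_d).
Here k_2−k_d = 0.6590 d⁻¹ and 1 − D₀(k_2−k_d)/(k_d L₀) = 1 − 3.26×0.6590/(0.117×41.1) = 0.5532, so
t_c = ln(6.632 × 0.5532) / 0.6590 = 1.300 / 0.6590 = 1.973 d.
L(t_c) = L₀ e^(−k_d t_c) = 41.1 × 0.7939 = 32.63 mg/L, and at the critical point k_2 D_c = k_d L, so D_c = (0.117/0.776) × 32.63 = 4.920 mg/L.

t_c ≈ 1.97 d; D_c ≈ 4.92 mg/L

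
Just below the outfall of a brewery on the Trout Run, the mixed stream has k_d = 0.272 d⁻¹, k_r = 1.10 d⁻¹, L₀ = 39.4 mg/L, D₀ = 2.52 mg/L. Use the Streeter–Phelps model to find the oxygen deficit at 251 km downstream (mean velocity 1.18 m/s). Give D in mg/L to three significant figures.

Travel time t = x/v = 251 km / (1.18 m/s) = 251000 m / 1.18 m/s = 212700 s = 2.462 d.
k_d L₀/(k_r−k_d) = 0.272×39.4/(1.10−0.272) = 10.72/0.8280 = 12.94 mg/L.
e^(−k_d t) = e^(−0.272×2.462) = 0.5119; e^(−k_r t) = e^(−1.10×2.462) = 0.06666.
D = 12.94 × (0.5119 − 0.06666) + 2.52 × 0.06666 = 5.763 + 0.1680 = 5.931 mg/L.

D ≈ 5.93 mg/L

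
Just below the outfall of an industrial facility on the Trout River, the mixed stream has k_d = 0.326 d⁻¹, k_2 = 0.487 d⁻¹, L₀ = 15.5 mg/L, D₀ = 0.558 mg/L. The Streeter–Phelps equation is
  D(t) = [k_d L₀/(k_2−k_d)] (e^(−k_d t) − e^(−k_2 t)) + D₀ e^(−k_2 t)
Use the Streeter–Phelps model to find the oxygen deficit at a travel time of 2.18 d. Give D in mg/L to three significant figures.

D ≈ 4.76 mg/L

k_d L₀/(k_2−k_d) = 0.326×15.5/(0.487−0.326) = 5.053/0.1610 = 31.39 mg/L.
e^(−k_d t) = e^(−0.326×2.180) = 0.4913; e^(−k_2 t) = e^(−0.487×2.180) = 0.3459.
D = 31.39 × (0.4913 − 0.3459) + 0.558 × 0.3459 = 4.564 + 0.1930 = 4.757 mg/L.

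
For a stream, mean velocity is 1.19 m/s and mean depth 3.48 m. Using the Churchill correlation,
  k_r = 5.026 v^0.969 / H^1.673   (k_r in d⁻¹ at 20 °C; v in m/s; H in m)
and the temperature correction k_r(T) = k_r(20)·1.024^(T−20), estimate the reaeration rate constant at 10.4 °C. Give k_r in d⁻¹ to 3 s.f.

k_r(20) = 5.026 × 1.19^0.969 / 3.48^1.673 = 5.026 × 1.184 / 8.055 = 0.7385 d⁻¹.
k_r(10.4) = 0.7385 × 1.024^(10.4−20) = 0.7385 × 0.7964 = 0.5881 d⁻¹.

k_r ≈ 0.588 d⁻¹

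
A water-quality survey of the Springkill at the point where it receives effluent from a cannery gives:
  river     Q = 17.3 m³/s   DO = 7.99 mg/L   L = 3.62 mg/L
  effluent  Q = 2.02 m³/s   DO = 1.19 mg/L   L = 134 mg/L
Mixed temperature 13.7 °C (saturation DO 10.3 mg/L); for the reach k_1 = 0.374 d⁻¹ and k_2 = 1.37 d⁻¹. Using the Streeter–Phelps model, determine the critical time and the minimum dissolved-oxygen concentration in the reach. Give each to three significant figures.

t_c ≈ 0.673 d; minimum DO ≈ 6.64 mg/L

Mixed DO = (17.3×7.99 + 2.02×1.19)/(17.3+2.02) = 140.6/19.32 = 7.279 mg/L.
Mixed L₀ = (17.3×3.62 + 2.02×134)/(19.32) = 333.3/19.32 = 17.25 mg/L.
Initial deficit D₀ = C_s − DO₀ = 10.3 − 7.279 = 3.021 mg/L.
t_c = (1/0.9960) ln[(1.37/0.374)(1 − 3.021×0.9960/(0.374×17.25))] = 1.004 × ln(1.955) = 0.6730 d.
D_c = (0.374/1.37) × 17.25 × e^(−0.374×0.6730) = 0.2730 × 17.25 × 0.7775 = 3.662 mg/L.
Minimum DO = 10.3 − 3.662 = 6.638 mg/L.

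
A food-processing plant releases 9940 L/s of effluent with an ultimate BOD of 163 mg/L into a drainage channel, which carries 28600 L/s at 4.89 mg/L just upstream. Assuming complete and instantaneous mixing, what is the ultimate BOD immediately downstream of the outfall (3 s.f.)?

45.7 mg/L

Flow-weighted mixing: C = (Q_r C_r + Q_w C_w)/(Q_r + Q_w)
= (28600×4.89 + 9940×163)/(28600 + 9940) = 1.760×10^6/38540 = 45.67 mg/L.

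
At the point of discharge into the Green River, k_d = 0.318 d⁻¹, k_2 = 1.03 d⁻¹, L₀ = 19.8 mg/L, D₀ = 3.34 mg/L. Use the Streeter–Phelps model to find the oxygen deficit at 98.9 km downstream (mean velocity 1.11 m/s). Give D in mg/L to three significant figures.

Travel time t = x/v = 98.9 km / (1.11 m/s) = 98900 m / 1.11 m/s = 89100 s = 1.031 d.
k_d L₀/(k_2−k_d) = 0.318×19.8/(1.03−0.318) = 6.296/0.7120 = 8.843 mg/L.
e^(−k_d t) = e^(−0.318×1.031) = 0.7204; e^(−k_2 t) = e^(−1.03×1.031) = 0.3457.
D = 8.843 × (0.7204 − 0.3457) + 3.34 × 0.3457 = 3.314 + 1.155 = 4.468 mg/L.

D ≈ 4.47 mg/L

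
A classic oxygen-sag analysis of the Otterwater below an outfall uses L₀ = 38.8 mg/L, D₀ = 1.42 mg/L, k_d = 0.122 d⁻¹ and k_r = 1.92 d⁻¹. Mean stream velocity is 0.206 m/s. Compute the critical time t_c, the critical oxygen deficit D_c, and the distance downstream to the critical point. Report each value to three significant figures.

With k_r/k_d = 15.74 and 1 − D₀(k_r−k_d)/(k_d L₀) = 0.4606,
t_c = ln(15.74 × 0.4606) / (1.92 − 0.122) = ln(7.249) / 1.798 = 1.981/1.798 = 1.102 d.
D_c = (k_d/k_r) L₀ e^(−k_d t_c) = (0.122/1.92) × 38.8 × e^(−0.122×1.102) = 0.06354 × 38.8 × 0.8742 = 2.155 mg/L.
x_c = v t_c = 0.206 m/s × 1.102 d × 86400 s/d = 19610 m ≈ 19.6 km.

t_c ≈ 1.10 d; D_c ≈ 2.16 mg/L; x_c ≈ 19.6 km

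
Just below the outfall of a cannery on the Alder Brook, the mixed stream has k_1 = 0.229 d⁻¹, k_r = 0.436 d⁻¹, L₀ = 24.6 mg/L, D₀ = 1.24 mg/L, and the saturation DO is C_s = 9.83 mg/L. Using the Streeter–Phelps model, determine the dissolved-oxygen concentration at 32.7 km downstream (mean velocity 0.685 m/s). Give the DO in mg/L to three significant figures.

DO ≈ 6.26 mg/L

Travel time t = x/v = 32.7 km / (0.685 m/s) = 32700 m / 0.685 m/s = 47740 s = 0.5525 d.
k_1 L₀/(k_r−k_1) = 0.229×24.6/(0.436−0.229) = 5.633/0.2070 = 27.21 mg/L.
e^(−k_1 t) = e^(−0.229×0.5525) = 0.8812; e^(−k_r t) = e^(−0.436×0.5525) = 0.7859.
D = 27.21 × (0.8812 − 0.7859) + 1.24 × 0.7859 = 2.592 + 0.9745 = 3.566 mg/L.
DO = C_s − D = 9.83 − 3.566 = 6.264 mg/L.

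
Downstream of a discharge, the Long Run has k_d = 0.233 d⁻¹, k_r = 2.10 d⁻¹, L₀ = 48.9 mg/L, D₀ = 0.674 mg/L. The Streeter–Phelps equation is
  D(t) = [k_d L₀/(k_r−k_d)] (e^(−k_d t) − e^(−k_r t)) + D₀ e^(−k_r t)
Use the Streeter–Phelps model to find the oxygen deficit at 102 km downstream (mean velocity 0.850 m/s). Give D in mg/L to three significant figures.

D ≈ 4.12 mg/L

Travel time t = x/v = 102 km / (0.850 m/s) = 102000 m / 0.850 m/s = 120000 s = 1.389 d.
k_d L₀/(k_r−k_d) = 0.233×48.9/(2.10−0.233) = 11.39/1.867 = 6.103 mg/L.
e^(−k_d t) = e^(−0.233×1.389) = 0.7235; e^(−k_r t) = e^(−2.10×1.389) = 0.05411.
D = 6.103 × (0.7235 − 0.05411) + 0.674 × 0.05411 = 4.085 + 0.03647 = 4.122 mg/L.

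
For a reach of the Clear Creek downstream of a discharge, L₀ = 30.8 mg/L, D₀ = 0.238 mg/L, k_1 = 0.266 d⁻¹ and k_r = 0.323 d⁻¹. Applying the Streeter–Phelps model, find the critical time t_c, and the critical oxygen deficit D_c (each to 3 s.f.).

t_c = [1/(k_r−k_1)] ln[(k_r/k_1)(1 − D₀(k_r−k_1)/(k_1 L₀))]
= [1/(0.323−0.266)] ln[(0.323/0.266)(1 − 0.238×0.05700/(0.266×30.8))]
= (1/0.05700) ln[1.214 × 0.9983] = 17.54 × ln(1.212) = 17.54 × 0.1925 = 3.377 d.
L(t_c) = L₀ e^(−k_1 t_c) = 30.8 × 0.4073 = 12.54 mg/L, and at the critical point k_r D_c = k_1 L, so D_c = (0.266/0.323) × 12.54 = 10.33 mg/L.

t_c ≈ 3.38 d; D_c ≈ 10.3 mg/L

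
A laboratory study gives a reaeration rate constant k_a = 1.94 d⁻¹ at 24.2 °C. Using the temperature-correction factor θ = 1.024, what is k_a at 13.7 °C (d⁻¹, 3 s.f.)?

k_a(T₂) = k_a(T₁) · θ^(T₂−T₁) = 1.94 × 1.024^(13.7−24.2)
= 1.94 × 1.024^-10.5 = 1.94 × 0.7796 = 1.512 d⁻¹.

k_a ≈ 1.51 d⁻¹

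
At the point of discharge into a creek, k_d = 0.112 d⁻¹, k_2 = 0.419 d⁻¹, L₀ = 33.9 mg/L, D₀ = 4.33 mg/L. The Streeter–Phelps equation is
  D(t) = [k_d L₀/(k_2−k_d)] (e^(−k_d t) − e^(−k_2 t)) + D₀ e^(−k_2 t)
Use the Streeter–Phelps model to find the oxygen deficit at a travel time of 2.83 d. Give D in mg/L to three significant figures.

D ≈ 6.55 mg/L

k_d L₀/(k_2−k_d) = 0.112×33.9/(0.419−0.112) = 3.797/0.3070 = 12.37 mg/L.
e^(−k_d t) = e^(−0.112×2.830) = 0.7284; e^(−k_2 t) = e^(−0.419×2.830) = 0.3055.
D = 12.37 × (0.7284 − 0.3055) + 4.33 × 0.3055 = 5.230 + 1.323 = 6.552 mg/L.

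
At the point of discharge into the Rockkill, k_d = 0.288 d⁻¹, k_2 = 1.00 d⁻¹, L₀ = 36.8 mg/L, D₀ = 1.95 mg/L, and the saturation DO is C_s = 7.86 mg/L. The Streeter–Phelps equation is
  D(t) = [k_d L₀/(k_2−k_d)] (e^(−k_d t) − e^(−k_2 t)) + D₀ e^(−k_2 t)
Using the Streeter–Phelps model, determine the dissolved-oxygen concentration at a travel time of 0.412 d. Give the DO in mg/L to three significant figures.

k_d L₀/(k_2−k_d) = 0.288×36.8/(1.00−0.288) = 10.60/0.7120 = 14.89 mg/L.
e^(−k_d t) = e^(−0.288×0.4120) = 0.8881; e^(−k_2 t) = e^(−1.00×0.4120) = 0.6623.
D = 14.89 × (0.8881 − 0.6623) + 1.95 × 0.6623 = 3.361 + 1.292 = 4.652 mg/L.
DO = C_s − D = 7.86 − 4.652 = 3.208 mg/L.

DO ≈ 3.21 mg/L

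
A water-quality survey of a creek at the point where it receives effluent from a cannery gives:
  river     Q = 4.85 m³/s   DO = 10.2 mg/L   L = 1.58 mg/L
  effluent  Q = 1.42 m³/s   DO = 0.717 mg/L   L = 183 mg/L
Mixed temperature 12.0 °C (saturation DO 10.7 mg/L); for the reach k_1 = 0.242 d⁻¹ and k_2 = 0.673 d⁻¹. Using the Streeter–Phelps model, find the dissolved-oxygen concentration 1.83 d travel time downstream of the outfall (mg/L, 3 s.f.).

Mixed DO = (4.85×10.2 + 1.42×0.717)/(4.85+1.42) = 50.49/6.270 = 8.052 mg/L.
Mixed L₀ = (4.85×1.58 + 1.42×183)/(6.270) = 267.5/6.270 = 42.67 mg/L.
Initial deficit D₀ = C_s − DO₀ = 10.7 − 8.052 = 2.648 mg/L.
D(1.83) = [0.242×42.67/(0.673−0.242)](e^(−0.242×1.83) − e^(−0.673×1.83)) + 2.648 e^(−0.673×1.83)
= 23.96 × (0.6422 − 0.2918) + 2.648 × 0.2918 = 9.166 mg/L.
DO = 10.7 − 9.166 = 1.534 mg/L.

DO ≈ 1.53 mg/L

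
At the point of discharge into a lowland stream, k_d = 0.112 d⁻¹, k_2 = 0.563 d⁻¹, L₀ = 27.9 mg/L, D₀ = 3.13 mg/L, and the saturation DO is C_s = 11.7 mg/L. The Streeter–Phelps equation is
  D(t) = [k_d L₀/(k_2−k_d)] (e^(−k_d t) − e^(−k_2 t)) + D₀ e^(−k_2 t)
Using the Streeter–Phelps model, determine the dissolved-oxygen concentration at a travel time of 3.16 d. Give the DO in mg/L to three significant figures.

DO ≈ 7.48 mg/L

k_d L₀/(k_2−k_d) = 0.112×27.9/(0.563−0.112) = 3.125/0.4510 = 6.929 mg/L.
e^(−k_d t) = e^(−0.112×3.160) = 0.7019; e^(−k_2 t) = e^(−0.563×3.160) = 0.1688.
D = 6.929 × (0.7019 − 0.1688) + 3.13 × 0.1688 = 3.694 + 0.5283 = 4.222 mg/L.
DO = C_s − D = 11.7 − 4.222 = 7.478 mg/L.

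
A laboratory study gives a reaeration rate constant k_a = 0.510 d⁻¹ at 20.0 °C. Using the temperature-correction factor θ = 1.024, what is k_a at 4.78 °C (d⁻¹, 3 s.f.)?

k_a ≈ 0.355 d⁻¹

k_a(T₂) = k_a(T₁) · θ^(T₂−T₁) = 0.510 × 1.024^(4.78−20.0)
= 0.510 × 1.024^-15.2 = 0.510 × 0.6970 = 0.3555 d⁻¹.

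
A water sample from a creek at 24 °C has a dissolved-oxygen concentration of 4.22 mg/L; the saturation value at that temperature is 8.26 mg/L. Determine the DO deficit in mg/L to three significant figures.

D = C_s − C = 8.26 − 4.22 = 4.04 mg/L.

D ≈ 4.04 mg/L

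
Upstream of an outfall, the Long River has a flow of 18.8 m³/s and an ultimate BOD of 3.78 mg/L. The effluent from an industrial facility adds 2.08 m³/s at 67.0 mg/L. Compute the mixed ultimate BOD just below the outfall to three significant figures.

10.1 mg/L

Flow-weighted mixing: C = (Q_r C_r + Q_w C_w)/(Q_r + Q_w)
= (18.8×3.78 + 2.08×67.0)/(18.8 + 2.08) = 210.4/20.88 = 10.08 mg/L.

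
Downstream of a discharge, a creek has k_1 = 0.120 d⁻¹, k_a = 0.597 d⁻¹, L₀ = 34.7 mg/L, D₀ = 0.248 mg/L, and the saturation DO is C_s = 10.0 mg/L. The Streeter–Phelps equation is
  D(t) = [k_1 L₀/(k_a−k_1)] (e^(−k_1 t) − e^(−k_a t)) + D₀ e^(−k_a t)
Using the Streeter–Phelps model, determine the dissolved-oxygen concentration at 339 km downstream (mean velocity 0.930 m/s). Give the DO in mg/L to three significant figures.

Travel time t = x/v = 339 km / (0.930 m/s) = 339000 m / 0.930 m/s = 364500 s = 4.219 d.
k_1 L₀/(k_a−k_1) = 0.120×34.7/(0.597−0.120) = 4.164/0.4770 = 8.730 mg/L.
e^(−k_1 t) = e^(−0.120×4.219) = 0.6027; e^(−k_a t) = e^(−0.597×4.219) = 0.08056.
D = 8.730 × (0.6027 − 0.08056) + 0.248 × 0.08056 = 4.558 + 0.01998 = 4.578 mg/L.
DO = C_s − D = 10.0 − 4.578 = 5.422 mg/L.

DO ≈ 5.42 mg/L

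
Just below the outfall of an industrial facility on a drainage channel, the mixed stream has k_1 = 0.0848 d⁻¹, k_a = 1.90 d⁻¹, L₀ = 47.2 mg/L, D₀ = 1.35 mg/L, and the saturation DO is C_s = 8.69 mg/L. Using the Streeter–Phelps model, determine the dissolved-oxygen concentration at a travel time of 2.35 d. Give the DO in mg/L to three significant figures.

DO ≈ 6.89 mg/L

k_1 L₀/(k_a−k_1) = 0.0848×47.2/(1.90−0.0848) = 4.003/1.815 = 2.205 mg/L.
e^(−k_1 t) = e^(−0.0848×2.350) = 0.8193; e^(−k_a t) = e^(−1.90×2.350) = 0.01150.
D = 2.205 × (0.8193 − 0.01150) + 1.35 × 0.01150 = 1.781 + 0.01553 = 1.797 mg/L.
DO = C_s − D = 8.69 − 1.797 = 6.893 mg/L.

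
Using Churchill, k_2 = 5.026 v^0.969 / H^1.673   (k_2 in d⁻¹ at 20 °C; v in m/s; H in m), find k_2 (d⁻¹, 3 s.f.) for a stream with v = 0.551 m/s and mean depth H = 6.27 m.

k_2 = 5.026 × 0.551^0.969 / 6.27^1.673 = 5.026 × 0.5613 / 21.57 = 0.1308 d⁻¹.

k_2 ≈ 0.131 d⁻¹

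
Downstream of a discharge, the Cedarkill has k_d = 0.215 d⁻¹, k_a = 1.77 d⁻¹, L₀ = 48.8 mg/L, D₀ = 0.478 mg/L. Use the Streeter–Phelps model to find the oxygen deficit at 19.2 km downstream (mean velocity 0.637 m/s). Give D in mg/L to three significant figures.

Travel time t = x/v = 19.2 km / (0.637 m/s) = 19200 m / 0.637 m/s = 30140 s = 0.3489 d.
k_d L₀/(k_a−k_d) = 0.215×48.8/(1.77−0.215) = 10.49/1.555 = 6.747 mg/L.
e^(−k_d t) = e^(−0.215×0.3489) = 0.9277; e^(−k_a t) = e^(−1.77×0.3489) = 0.5393.
D = 6.747 × (0.9277 − 0.5393) + 0.478 × 0.5393 = 2.621 + 0.2578 = 2.879 mg/L.

D ≈ 2.88 mg/L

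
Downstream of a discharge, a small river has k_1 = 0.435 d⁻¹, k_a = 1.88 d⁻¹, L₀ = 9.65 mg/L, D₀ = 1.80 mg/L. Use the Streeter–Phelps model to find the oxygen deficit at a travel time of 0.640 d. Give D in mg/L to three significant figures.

k_1 L₀/(k_a−k_1) = 0.435×9.65/(1.88−0.435) = 4.198/1.445 = 2.905 mg/L.
e^(−k_1 t) = e^(−0.435×0.6400) = 0.7570; e^(−k_a t) = e^(−1.88×0.6400) = 0.3002.
D = 2.905 × (0.7570 − 0.3002) + 1.80 × 0.3002 = 1.327 + 0.5404 = 1.867 mg/L.

D ≈ 1.87 mg/L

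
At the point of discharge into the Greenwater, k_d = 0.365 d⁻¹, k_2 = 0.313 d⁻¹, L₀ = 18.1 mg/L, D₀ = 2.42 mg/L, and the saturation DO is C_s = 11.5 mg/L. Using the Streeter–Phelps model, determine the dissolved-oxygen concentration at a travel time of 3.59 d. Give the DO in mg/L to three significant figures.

DO ≈ 3.68 mg/L

k_d L₀/(k_2−k_d) = 0.365×18.1/(0.313−0.365) = 6.607/-0.05200 = -127.0 mg/L.
e^(−k_d t) = e^(−0.365×3.590) = 0.2697; e^(−k_2 t) = e^(−0.313×3.590) = 0.3251.
D = -127.0 × (0.2697 − 0.3251) + 2.42 × 0.3251 = 7.033 + 0.7867 = 7.820 mg/L.
DO = C_s − D = 11.5 − 7.820 = 3.680 mg/L.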